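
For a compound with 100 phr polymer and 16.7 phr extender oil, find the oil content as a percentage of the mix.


Oil % = oil / (100 + oil) * 100
= 16.7 / (100 + 16.7) * 100
= 16.7 / 116.7 * 100
= 14.31%

14.31%


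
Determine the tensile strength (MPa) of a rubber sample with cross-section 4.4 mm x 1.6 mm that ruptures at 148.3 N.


Area = width * thickness = 4.4 * 1.6 = 7.04 mm^2
TS = force / area = 148.3 / 7.04 = 21.07 MPa

21.07 MPa


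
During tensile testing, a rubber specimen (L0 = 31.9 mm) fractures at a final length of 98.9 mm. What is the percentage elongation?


Elongation = (Lf - L0) / L0 * 100
= (98.9 - 31.9) / 31.9 * 100
= 67.0 / 31.9 * 100
= 210.0%

210.0%


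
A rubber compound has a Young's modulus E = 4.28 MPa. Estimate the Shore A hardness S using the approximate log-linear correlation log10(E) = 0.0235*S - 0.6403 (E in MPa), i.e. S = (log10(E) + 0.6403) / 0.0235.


log10(E) = 0.0235*S - 0.6403  =>  S = (log10(E) + 0.6403) / 0.0235
log10(4.28) = 0.631444
S = (0.631444 + 0.6403) / 0.0235 = 1.271744 / 0.0235
S = 54.1

Shore A = 54.1


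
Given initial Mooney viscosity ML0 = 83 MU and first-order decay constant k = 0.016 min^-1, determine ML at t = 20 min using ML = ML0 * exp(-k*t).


ML = ML0 * exp(-k * t)
ML = 83 * exp(-0.016 * 20)
ML = 83 * 0.7261
ML = 60.27 MU

60.27 MU


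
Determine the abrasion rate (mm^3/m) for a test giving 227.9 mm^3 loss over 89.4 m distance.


Rate = volume_loss / distance
= 227.9 / 89.4
= 2.549 mm^3/m

2.549 mm^3/m


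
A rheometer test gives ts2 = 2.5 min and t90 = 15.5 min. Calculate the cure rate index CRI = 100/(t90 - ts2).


CRI = 100 / (t90 - ts2)
= 100 / (15.5 - 2.5)
= 100 / 13.0
= 7.69 min^-1

7.69 min^-1


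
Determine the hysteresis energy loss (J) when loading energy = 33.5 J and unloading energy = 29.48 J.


Hysteresis loss = loading - unloading
= 33.5 - 29.48
= 4.02 J

4.02 J


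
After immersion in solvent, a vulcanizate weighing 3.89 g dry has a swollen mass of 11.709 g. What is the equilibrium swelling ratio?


Q = W_swollen / W_dry
Q = 11.709 / 3.89
Q = 3.01

Q = 3.01


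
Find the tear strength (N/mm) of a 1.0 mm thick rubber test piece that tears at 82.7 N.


Tear strength = force / thickness
= 82.7 / 1.0
= 82.7 N/mm

82.7 N/mm


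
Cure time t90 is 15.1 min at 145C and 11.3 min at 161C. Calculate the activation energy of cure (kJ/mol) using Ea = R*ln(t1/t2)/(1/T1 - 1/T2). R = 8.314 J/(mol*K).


T1 = 418.15 K, T2 = 434.15 K
1/T1 - 1/T2 = 8.8135e-05
ln(t1/t2) = ln(15.1/11.3) = 0.2899
Ea = 8.314 * 0.2899 / 8.8135e-05 = 27346.2766 J/mol
Ea = 27.35 kJ/mol

27.35 kJ/mol


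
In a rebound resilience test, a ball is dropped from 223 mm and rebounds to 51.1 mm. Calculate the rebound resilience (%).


Resilience = h_rebound / h_drop * 100
= 51.1 / 223 * 100
= 22.9%

22.9%


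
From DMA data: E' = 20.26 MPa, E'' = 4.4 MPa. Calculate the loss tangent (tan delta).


tan delta = E'' / E'
= 4.4 / 20.26
= 0.2172

tan delta = 0.2172


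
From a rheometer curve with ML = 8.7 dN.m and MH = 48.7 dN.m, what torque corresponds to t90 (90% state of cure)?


M90 = ML + 0.9 * (MH - ML)
M90 = 8.7 + 0.9 * (48.7 - 8.7)
M90 = 8.7 + 0.9 * 40.0
M90 = 44.7 dN.m

44.7 dN.m


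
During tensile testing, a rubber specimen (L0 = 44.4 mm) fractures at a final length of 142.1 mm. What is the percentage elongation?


Elongation = (Lf - L0) / L0 * 100
= (142.1 - 44.4) / 44.4 * 100
= 97.7 / 44.4 * 100
= 220.0%

220.0%


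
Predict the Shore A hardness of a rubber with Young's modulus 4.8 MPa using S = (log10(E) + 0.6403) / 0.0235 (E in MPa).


log10(E) = 0.0235*S - 0.6403  =>  S = (log10(E) + 0.6403) / 0.0235
log10(4.8) = 0.681241
S = (0.681241 + 0.6403) / 0.0235 = 1.321541 / 0.0235
S = 56.2

Shore A = 56.2


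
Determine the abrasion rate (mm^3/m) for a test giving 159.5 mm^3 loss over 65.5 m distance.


Rate = volume_loss / distance
= 159.5 / 65.5
= 2.435 mm^3/m

2.435 mm^3/m


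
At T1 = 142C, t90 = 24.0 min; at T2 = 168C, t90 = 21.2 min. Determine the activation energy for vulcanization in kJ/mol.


T1 = 415.15 K, T2 = 441.15 K
1/T1 - 1/T2 = 1.4197e-04
ln(t1/t2) = ln(24.0/21.2) = 0.1241
Ea = 8.314 * 0.1241 / 1.4197e-04 = 7264.9736 J/mol
Ea = 7.26 kJ/mol

7.26 kJ/mol


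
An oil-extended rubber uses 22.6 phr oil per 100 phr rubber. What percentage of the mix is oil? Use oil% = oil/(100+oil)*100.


Oil % = oil / (100 + oil) * 100
= 22.6 / (100 + 22.6) * 100
= 22.6 / 122.6 * 100
= 18.43%

18.43%


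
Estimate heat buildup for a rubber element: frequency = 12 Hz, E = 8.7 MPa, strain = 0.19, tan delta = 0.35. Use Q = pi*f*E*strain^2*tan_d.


Q = pi * f * E * strain^2 * tan_d
= pi * 12 * 8.7 * 0.19^2 * 0.35
= pi * 12 * 8.7 * 0.0361 * 0.35
= 4.1441

Q = 4.1441


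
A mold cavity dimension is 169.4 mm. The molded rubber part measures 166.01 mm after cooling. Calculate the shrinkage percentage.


Shrinkage = (mold - part) / mold * 100
= (169.4 - 166.01) / 169.4 * 100
= 3.39 / 169.4 * 100
= 2.0%

2.0%


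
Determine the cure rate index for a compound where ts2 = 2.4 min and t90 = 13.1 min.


CRI = 100 / (t90 - ts2)
= 100 / (13.1 - 2.4)
= 100 / 10.7
= 9.35 min^-1

9.35 min^-1


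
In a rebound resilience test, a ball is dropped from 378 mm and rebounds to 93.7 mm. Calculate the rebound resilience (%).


Resilience = h_rebound / h_drop * 100
= 93.7 / 378 * 100
= 24.8%

24.8%


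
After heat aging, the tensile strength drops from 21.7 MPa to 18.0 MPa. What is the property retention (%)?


Retention = aged / original * 100
= 18.0 / 21.7 * 100
= 82.9%

82.9%


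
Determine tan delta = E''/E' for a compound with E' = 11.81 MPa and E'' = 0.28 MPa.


tan delta = E'' / E'
= 0.28 / 11.81
= 0.0237

tan delta = 0.0237


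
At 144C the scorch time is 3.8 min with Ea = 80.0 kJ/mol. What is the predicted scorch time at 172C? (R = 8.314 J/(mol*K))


Convert temperatures: T1 = 144 + 273.15 = 417.15 K, T2 = 172 + 273.15 = 445.15 K
ts2_new = 3.8 * exp(80000 / 8.314 * (1/445.15 - 1/417.15))
1/T2 - 1/T1 = -1.5079e-04
ts2_new = 0.89 min

0.89 min


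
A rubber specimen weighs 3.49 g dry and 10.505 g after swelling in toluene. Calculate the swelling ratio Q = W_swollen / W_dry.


Q = W_swollen / W_dry
Q = 10.505 / 3.49
Q = 3.01

Q = 3.01


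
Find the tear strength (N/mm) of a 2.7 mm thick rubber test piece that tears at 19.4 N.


Tear strength = force / thickness
= 19.4 / 2.7
= 7.19 N/mm

7.19 N/mm


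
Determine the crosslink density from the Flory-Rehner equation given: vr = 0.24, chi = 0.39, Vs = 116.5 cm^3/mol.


ln(1 - vr) = ln(1 - 0.24) = -0.2744
Numerator = -((-0.2744) + 0.24 + 0.39 * 0.24^2) = 0.0120
Denominator = 116.5 * (0.24^(1/3) - 0.24/2) = 58.4185
nu = 0.0120 / 58.4185 = 2.0495e-04 mol/cm^3

2.0495e-04 mol/cm^3


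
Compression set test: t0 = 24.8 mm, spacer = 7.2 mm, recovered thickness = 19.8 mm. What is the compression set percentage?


CS = (t0 - recovered) / (t0 - ts) * 100
= (24.8 - 19.8) / (24.8 - 7.2) * 100
= 5.0 / 17.6 * 100
= 28.4%

28.4%


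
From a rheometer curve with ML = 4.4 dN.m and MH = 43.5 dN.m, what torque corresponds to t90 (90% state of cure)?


M90 = ML + 0.9 * (MH - ML)
M90 = 4.4 + 0.9 * (43.5 - 4.4)
M90 = 4.4 + 0.9 * 39.1
M90 = 39.59 dN.m

39.59 dN.m


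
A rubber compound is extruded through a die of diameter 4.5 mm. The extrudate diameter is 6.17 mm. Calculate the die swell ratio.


Die swell ratio = D_extrudate / D_die
= 6.17 / 4.5
= 1.371

Die swell = 1.371


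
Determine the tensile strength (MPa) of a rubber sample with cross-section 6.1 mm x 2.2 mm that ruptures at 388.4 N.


Area = width * thickness = 6.1 * 2.2 = 13.42 mm^2
TS = force / area = 388.4 / 13.42 = 28.94 MPa

28.94 MPa


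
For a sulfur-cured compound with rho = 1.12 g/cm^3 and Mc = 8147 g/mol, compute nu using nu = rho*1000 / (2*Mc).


nu = rho * 1000 / (2 * Mc)
nu = 1.12 * 1000 / (2 * 8147)
nu = 1120.0 / 16294
nu = 0.0687 mol/L

0.0687 mol/L


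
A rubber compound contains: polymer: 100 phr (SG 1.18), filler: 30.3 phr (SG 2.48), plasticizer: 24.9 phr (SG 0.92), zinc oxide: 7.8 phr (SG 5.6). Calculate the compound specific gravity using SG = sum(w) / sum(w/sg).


Sum of weights = 163.0
Volume contributions:
  polymer: 100/1.18 = 84.7458
  filler: 30.3/2.48 = 12.2177
  plasticizer: 24.9/0.92 = 27.0652
  zinc oxide: 7.8/5.6 = 1.3929
Sum of volumes = 125.4216
SG = 163.0 / 125.4216 = 1.3

SG = 1.3


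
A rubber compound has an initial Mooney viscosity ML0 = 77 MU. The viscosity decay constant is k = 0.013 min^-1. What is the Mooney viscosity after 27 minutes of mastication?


ML = ML0 * exp(-k * t)
ML = 77 * exp(-0.013 * 27)
ML = 77 * 0.7040
ML = 54.21 MU

54.21 MU


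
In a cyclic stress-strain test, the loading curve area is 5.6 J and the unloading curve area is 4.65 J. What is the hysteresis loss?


Hysteresis loss = loading - unloading
= 5.6 - 4.65
= 0.95 J

0.95 J


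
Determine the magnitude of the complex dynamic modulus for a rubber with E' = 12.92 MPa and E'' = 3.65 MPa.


|E*| = sqrt(E'^2 + E''^2)
= sqrt(12.92^2 + 3.65^2)
= sqrt(166.9264 + 13.3225)
= 13.426 MPa

13.426 MPa


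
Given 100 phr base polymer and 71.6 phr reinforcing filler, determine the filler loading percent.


Filler % = filler / (rubber + filler) * 100
= 71.6 / (100 + 71.6) * 100
= 71.6 / 171.6 * 100
= 41.72%

41.72%


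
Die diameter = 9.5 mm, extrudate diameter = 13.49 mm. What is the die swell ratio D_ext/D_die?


Die swell ratio = D_extrudate / D_die
= 13.49 / 9.5
= 1.42

Die swell = 1.42


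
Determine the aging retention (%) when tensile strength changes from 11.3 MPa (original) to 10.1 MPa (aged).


Retention = aged / original * 100
= 10.1 / 11.3 * 100
= 89.4%

89.4%


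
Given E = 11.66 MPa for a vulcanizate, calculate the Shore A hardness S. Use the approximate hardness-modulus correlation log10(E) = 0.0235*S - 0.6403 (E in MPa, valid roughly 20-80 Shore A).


log10(E) = 0.0235*S - 0.6403  =>  S = (log10(E) + 0.6403) / 0.0235
log10(11.66) = 1.066699
S = (1.066699 + 0.6403) / 0.0235 = 1.706999 / 0.0235
S = 72.6

Shore A = 72.6


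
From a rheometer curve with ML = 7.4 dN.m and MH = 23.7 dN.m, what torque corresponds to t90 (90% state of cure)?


M90 = ML + 0.9 * (MH - ML)
M90 = 7.4 + 0.9 * (23.7 - 7.4)
M90 = 7.4 + 0.9 * 16.3
M90 = 22.07 dN.m

22.07 dN.m


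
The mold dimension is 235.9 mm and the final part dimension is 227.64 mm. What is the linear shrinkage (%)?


Shrinkage = (mold - part) / mold * 100
= (235.9 - 227.64) / 235.9 * 100
= 8.26 / 235.9 * 100
= 3.5%

3.5%


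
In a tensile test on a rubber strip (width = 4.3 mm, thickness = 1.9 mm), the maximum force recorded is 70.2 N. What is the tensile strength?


Area = width * thickness = 4.3 * 1.9 = 8.17 mm^2
TS = force / area = 70.2 / 8.17 = 8.59 MPa

8.59 MPa


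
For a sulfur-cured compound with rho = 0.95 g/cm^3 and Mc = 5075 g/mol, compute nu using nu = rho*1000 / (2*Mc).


nu = rho * 1000 / (2 * Mc)
nu = 0.95 * 1000 / (2 * 5075)
nu = 950.0 / 10150
nu = 0.0936 mol/L

0.0936 mol/L


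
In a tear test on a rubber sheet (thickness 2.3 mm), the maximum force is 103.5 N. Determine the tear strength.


Tear strength = force / thickness
= 103.5 / 2.3
= 45.0 N/mm

45.0 N/mm


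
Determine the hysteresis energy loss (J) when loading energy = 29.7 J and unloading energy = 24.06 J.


Hysteresis loss = loading - unloading
= 29.7 - 24.06
= 5.64 J

5.64 J


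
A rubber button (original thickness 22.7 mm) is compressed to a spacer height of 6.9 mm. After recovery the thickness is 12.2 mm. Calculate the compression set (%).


CS = (t0 - recovered) / (t0 - ts) * 100
= (22.7 - 12.2) / (22.7 - 6.9) * 100
= 10.5 / 15.8 * 100
= 66.5%

66.5%


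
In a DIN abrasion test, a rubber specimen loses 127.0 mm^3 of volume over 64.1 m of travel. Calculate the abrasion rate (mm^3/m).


Rate = volume_loss / distance
= 127.0 / 64.1
= 1.981 mm^3/m

1.981 mm^3/m


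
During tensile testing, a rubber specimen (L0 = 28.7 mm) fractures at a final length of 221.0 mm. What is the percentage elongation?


Elongation = (Lf - L0) / L0 * 100
= (221.0 - 28.7) / 28.7 * 100
= 192.3 / 28.7 * 100
= 670.0%

670.0%


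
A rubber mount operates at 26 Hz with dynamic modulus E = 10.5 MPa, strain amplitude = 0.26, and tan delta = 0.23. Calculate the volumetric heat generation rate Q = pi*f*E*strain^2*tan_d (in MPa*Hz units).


Q = pi * f * E * strain^2 * tan_d
= pi * 26 * 10.5 * 0.26^2 * 0.23
= pi * 26 * 10.5 * 0.0676 * 0.23
= 13.3348

Q = 13.3348


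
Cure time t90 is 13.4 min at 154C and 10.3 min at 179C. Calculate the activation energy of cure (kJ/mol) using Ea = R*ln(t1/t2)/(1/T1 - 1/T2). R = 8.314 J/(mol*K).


T1 = 427.15 K, T2 = 452.15 K
1/T1 - 1/T2 = 1.2944e-04
ln(t1/t2) = ln(13.4/10.3) = 0.2631
Ea = 8.314 * 0.2631 / 1.2944e-04 = 16899.4143 J/mol
Ea = 16.9 kJ/mol

16.9 kJ/mol


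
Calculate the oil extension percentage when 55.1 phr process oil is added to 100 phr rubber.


Oil % = oil / (100 + oil) * 100
= 55.1 / (100 + 55.1) * 100
= 55.1 / 155.1 * 100
= 35.53%

35.53%


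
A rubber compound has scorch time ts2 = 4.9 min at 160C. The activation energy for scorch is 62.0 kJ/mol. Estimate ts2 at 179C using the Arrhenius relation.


Convert temperatures: T1 = 160 + 273.15 = 433.15 K, T2 = 179 + 273.15 = 452.15 K
ts2_new = 4.9 * exp(62000 / 8.314 * (1/452.15 - 1/433.15))
1/T2 - 1/T1 = -9.7014e-05
ts2_new = 2.38 min

2.38 min


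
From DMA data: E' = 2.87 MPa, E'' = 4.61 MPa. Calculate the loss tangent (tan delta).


tan delta = E'' / E'
= 4.61 / 2.87
= 1.6063

tan delta = 1.6063


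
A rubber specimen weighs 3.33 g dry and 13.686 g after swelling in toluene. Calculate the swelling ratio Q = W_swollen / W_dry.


Q = W_swollen / W_dry
Q = 13.686 / 3.33
Q = 4.11

Q = 4.11


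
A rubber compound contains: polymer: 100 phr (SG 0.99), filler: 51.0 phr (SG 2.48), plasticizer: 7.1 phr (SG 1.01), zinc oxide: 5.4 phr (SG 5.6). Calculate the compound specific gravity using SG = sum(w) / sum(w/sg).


Sum of weights = 163.5
Volume contributions:
  polymer: 100/0.99 = 101.0101
  filler: 51.0/2.48 = 20.5645
  plasticizer: 7.1/1.01 = 7.0297
  zinc oxide: 5.4/5.6 = 0.9643
Sum of volumes = 129.5686
SG = 163.5 / 129.5686 = 1.262

SG = 1.262


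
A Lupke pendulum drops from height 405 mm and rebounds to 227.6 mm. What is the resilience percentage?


Resilience = h_rebound / h_drop * 100
= 227.6 / 405 * 100
= 56.2%

56.2%


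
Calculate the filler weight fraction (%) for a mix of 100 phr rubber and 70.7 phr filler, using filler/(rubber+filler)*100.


Filler % = filler / (rubber + filler) * 100
= 70.7 / (100 + 70.7) * 100
= 70.7 / 170.7 * 100
= 41.42%

41.42%


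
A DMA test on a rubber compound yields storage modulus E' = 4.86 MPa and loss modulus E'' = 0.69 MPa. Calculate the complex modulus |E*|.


|E*| = sqrt(E'^2 + E''^2)
= sqrt(4.86^2 + 0.69^2)
= sqrt(23.6196 + 0.4761)
= 4.909 MPa

4.909 MPa


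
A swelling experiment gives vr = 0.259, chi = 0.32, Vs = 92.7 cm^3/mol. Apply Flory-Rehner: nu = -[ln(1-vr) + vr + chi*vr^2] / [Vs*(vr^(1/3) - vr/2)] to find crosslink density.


ln(1 - vr) = ln(1 - 0.259) = -0.2998
Numerator = -((-0.2998) + 0.259 + 0.32 * 0.259^2) = 0.0193
Denominator = 92.7 * (0.259^(1/3) - 0.259/2) = 47.0852
nu = 0.0193 / 47.0852 = 4.0966e-04 mol/cm^3

4.0966e-04 mol/cm^3


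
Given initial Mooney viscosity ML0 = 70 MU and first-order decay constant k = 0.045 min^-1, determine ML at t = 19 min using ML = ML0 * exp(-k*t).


ML = ML0 * exp(-k * t)
ML = 70 * exp(-0.045 * 19)
ML = 70 * 0.4253
ML = 29.77 MU

29.77 MU


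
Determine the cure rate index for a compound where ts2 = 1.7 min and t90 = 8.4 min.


CRI = 100 / (t90 - ts2)
= 100 / (8.4 - 1.7)
= 100 / 6.7
= 14.93 min^-1

14.93 min^-1


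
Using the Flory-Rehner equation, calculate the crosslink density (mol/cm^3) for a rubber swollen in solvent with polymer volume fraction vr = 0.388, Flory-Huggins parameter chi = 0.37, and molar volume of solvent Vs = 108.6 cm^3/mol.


ln(1 - vr) = ln(1 - 0.388) = -0.4910
Numerator = -((-0.4910) + 0.388 + 0.37 * 0.388^2) = 0.0473
Denominator = 108.6 * (0.388^(1/3) - 0.388/2) = 58.1405
nu = 0.0473 / 58.1405 = 8.1392e-04 mol/cm^3

8.1392e-04 mol/cm^3


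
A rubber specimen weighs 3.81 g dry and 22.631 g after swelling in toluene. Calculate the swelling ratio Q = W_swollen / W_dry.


Q = W_swollen / W_dry
Q = 22.631 / 3.81
Q = 5.94

Q = 5.94


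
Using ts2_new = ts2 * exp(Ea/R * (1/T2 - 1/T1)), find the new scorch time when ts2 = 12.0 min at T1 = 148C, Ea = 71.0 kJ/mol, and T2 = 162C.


Convert temperatures: T1 = 148 + 273.15 = 421.15 K, T2 = 162 + 273.15 = 435.15 K
ts2_new = 12.0 * exp(71000 / 8.314 * (1/435.15 - 1/421.15))
1/T2 - 1/T1 = -7.6393e-05
ts2_new = 6.25 min

6.25 min


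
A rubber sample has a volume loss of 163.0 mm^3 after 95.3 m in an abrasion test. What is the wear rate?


Rate = volume_loss / distance
= 163.0 / 95.3
= 1.71 mm^3/m

1.71 mm^3/m


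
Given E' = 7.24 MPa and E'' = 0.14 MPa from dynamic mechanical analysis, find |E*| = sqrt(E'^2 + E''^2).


|E*| = sqrt(E'^2 + E''^2)
= sqrt(7.24^2 + 0.14^2)
= sqrt(52.4176 + 0.0196)
= 7.241 MPa

7.241 MPa


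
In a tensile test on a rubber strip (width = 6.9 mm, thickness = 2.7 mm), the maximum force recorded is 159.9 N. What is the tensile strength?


Area = width * thickness = 6.9 * 2.7 = 18.63 mm^2
TS = force / area = 159.9 / 18.63 = 8.58 MPa

8.58 MPa


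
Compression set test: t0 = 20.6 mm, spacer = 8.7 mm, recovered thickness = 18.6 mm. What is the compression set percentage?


CS = (t0 - recovered) / (t0 - ts) * 100
= (20.6 - 18.6) / (20.6 - 8.7) * 100
= 2.0 / 11.9 * 100
= 16.8%

16.8%


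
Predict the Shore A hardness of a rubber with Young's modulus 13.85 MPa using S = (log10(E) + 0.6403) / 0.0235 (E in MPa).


log10(E) = 0.0235*S - 0.6403  =>  S = (log10(E) + 0.6403) / 0.0235
log10(13.85) = 1.141450
S = (1.141450 + 0.6403) / 0.0235 = 1.781750 / 0.0235
S = 75.8

Shore A = 75.8


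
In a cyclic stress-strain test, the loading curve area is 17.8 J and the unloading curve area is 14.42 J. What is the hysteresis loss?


Hysteresis loss = loading - unloading
= 17.8 - 14.42
= 3.38 J

3.38 J


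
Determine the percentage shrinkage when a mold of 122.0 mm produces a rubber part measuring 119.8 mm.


Shrinkage = (mold - part) / mold * 100
= (122.0 - 119.8) / 122.0 * 100
= 2.2 / 122.0 * 100
= 1.8%

1.8%


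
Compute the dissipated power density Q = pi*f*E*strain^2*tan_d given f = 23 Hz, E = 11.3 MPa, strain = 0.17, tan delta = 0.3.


Q = pi * f * E * strain^2 * tan_d
= pi * 23 * 11.3 * 0.17^2 * 0.3
= pi * 23 * 11.3 * 0.0289 * 0.3
= 7.0791

Q = 7.0791


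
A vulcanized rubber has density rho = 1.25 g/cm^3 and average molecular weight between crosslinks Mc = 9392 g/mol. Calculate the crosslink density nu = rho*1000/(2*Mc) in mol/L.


nu = rho * 1000 / (2 * Mc)
nu = 1.25 * 1000 / (2 * 9392)
nu = 1250.0 / 18784
nu = 0.0665 mol/L

0.0665 mol/L


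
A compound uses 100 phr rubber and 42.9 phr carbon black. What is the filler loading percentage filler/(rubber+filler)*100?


Filler % = filler / (rubber + filler) * 100
= 42.9 / (100 + 42.9) * 100
= 42.9 / 142.9 * 100
= 30.02%

30.02%


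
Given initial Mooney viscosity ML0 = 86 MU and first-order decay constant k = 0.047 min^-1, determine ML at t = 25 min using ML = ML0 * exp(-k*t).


ML = ML0 * exp(-k * t)
ML = 86 * exp(-0.047 * 25)
ML = 86 * 0.3088
ML = 26.56 MU

26.56 MU


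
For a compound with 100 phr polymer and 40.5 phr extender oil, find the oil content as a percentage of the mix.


Oil % = oil / (100 + oil) * 100
= 40.5 / (100 + 40.5) * 100
= 40.5 / 140.5 * 100
= 28.83%

28.83%


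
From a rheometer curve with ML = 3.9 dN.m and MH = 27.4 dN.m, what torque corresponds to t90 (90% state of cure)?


M90 = ML + 0.9 * (MH - ML)
M90 = 3.9 + 0.9 * (27.4 - 3.9)
M90 = 3.9 + 0.9 * 23.5
M90 = 25.05 dN.m

25.05 dN.m


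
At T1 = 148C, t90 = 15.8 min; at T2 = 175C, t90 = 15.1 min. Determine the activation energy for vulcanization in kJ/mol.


T1 = 421.15 K, T2 = 448.15 K
1/T1 - 1/T2 = 1.4306e-04
ln(t1/t2) = ln(15.8/15.1) = 0.0453
Ea = 8.314 * 0.0453 / 1.4306e-04 = 2633.6031 J/mol
Ea = 2.63 kJ/mol

2.63 kJ/mol


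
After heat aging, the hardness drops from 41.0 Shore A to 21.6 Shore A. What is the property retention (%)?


Retention = aged / original * 100
= 21.6 / 41.0 * 100
= 52.7%

52.7%


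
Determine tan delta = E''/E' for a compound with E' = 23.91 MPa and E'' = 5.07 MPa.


tan delta = E'' / E'
= 5.07 / 23.91
= 0.212

tan delta = 0.212


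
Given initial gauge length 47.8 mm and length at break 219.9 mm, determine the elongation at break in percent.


Elongation = (Lf - L0) / L0 * 100
= (219.9 - 47.8) / 47.8 * 100
= 172.1 / 47.8 * 100
= 360.0%

360.0%


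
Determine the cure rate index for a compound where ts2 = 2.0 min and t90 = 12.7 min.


CRI = 100 / (t90 - ts2)
= 100 / (12.7 - 2.0)
= 100 / 10.7
= 9.35 min^-1

9.35 min^-1


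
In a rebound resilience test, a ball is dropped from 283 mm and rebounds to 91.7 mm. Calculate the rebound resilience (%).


Resilience = h_rebound / h_drop * 100
= 91.7 / 283 * 100
= 32.4%

32.4%


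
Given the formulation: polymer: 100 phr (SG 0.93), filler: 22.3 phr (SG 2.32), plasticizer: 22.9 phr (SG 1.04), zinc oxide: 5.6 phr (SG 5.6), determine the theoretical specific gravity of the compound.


Sum of weights = 150.8
Volume contributions:
  polymer: 100/0.93 = 107.5269
  filler: 22.3/2.32 = 9.6121
  plasticizer: 22.9/1.04 = 22.0192
  zinc oxide: 5.6/5.6 = 1.0000
Sum of volumes = 140.1582
SG = 150.8 / 140.1582 = 1.076

SG = 1.076


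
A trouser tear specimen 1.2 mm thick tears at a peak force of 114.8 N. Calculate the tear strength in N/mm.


Tear strength = force / thickness
= 114.8 / 1.2
= 95.67 N/mm

95.67 N/mm


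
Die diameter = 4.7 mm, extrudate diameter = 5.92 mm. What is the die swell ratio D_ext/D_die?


Die swell ratio = D_extrudate / D_die
= 5.92 / 4.7
= 1.26

Die swell = 1.26


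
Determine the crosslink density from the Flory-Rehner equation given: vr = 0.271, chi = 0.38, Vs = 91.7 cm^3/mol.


ln(1 - vr) = ln(1 - 0.271) = -0.3161
Numerator = -((-0.3161) + 0.271 + 0.38 * 0.271^2) = 0.0172
Denominator = 91.7 * (0.271^(1/3) - 0.271/2) = 46.9162
nu = 0.0172 / 46.9162 = 3.6606e-04 mol/cm^3

3.6606e-04 mol/cm^3


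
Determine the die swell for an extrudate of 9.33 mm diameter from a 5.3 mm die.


Die swell ratio = D_extrudate / D_die
= 9.33 / 5.3
= 1.76

Die swell = 1.76


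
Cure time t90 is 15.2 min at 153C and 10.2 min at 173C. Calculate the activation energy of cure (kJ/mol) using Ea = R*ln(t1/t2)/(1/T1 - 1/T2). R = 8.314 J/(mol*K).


T1 = 426.15 K, T2 = 446.15 K
1/T1 - 1/T2 = 1.0519e-04
ln(t1/t2) = ln(15.2/10.2) = 0.3989
Ea = 8.314 * 0.3989 / 1.0519e-04 = 31527.9579 J/mol
Ea = 31.53 kJ/mol

31.53 kJ/mol


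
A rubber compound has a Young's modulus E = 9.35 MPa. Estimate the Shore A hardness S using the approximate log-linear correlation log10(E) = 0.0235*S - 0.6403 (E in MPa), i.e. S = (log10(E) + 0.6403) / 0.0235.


log10(E) = 0.0235*S - 0.6403  =>  S = (log10(E) + 0.6403) / 0.0235
log10(9.35) = 0.970812
S = (0.970812 + 0.6403) / 0.0235 = 1.611112 / 0.0235
S = 68.6

Shore A = 68.6


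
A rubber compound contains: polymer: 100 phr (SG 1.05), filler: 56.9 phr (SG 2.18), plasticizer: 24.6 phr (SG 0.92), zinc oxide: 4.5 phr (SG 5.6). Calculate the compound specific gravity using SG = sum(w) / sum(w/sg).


Sum of weights = 186.0
Volume contributions:
  polymer: 100/1.05 = 95.2381
  filler: 56.9/2.18 = 26.1009
  plasticizer: 24.6/0.92 = 26.7391
  zinc oxide: 4.5/5.6 = 0.8036
Sum of volumes = 148.8817
SG = 186.0 / 148.8817 = 1.249

SG = 1.249


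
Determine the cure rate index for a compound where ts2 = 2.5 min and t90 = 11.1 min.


CRI = 100 / (t90 - ts2)
= 100 / (11.1 - 2.5)
= 100 / 8.6
= 11.63 min^-1

11.63 min^-1


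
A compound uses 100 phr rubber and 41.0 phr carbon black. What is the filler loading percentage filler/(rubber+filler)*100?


Filler % = filler / (rubber + filler) * 100
= 41.0 / (100 + 41.0) * 100
= 41.0 / 141.0 * 100
= 29.08%

29.08%


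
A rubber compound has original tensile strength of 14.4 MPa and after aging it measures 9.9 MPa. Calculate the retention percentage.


Retention = aged / original * 100
= 9.9 / 14.4 * 100
= 68.8%

68.8%


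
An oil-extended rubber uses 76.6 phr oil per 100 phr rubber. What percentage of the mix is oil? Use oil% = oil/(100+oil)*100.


Oil % = oil / (100 + oil) * 100
= 76.6 / (100 + 76.6) * 100
= 76.6 / 176.6 * 100
= 43.37%

43.37%


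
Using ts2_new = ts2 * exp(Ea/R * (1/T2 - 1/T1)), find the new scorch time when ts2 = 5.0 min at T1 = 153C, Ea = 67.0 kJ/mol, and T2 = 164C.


Convert temperatures: T1 = 153 + 273.15 = 426.15 K, T2 = 164 + 273.15 = 437.15 K
ts2_new = 5.0 * exp(67000 / 8.314 * (1/437.15 - 1/426.15))
1/T2 - 1/T1 = -5.9047e-05
ts2_new = 3.11 min

3.11 min


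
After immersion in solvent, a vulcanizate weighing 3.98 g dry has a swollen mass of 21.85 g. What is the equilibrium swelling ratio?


Q = W_swollen / W_dry
Q = 21.85 / 3.98
Q = 5.49

Q = 5.49


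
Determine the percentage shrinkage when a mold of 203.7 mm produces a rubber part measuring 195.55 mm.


Shrinkage = (mold - part) / mold * 100
= (203.7 - 195.55) / 203.7 * 100
= 8.15 / 203.7 * 100
= 4.0%

4.0%


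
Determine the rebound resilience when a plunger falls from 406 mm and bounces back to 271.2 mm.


Resilience = h_rebound / h_drop * 100
= 271.2 / 406 * 100
= 66.8%

66.8%


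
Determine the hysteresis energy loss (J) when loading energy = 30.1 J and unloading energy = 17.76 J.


Hysteresis loss = loading - unloading
= 30.1 - 17.76
= 12.34 J

12.34 J


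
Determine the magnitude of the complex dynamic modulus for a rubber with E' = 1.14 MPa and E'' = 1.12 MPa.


|E*| = sqrt(E'^2 + E''^2)
= sqrt(1.14^2 + 1.12^2)
= sqrt(1.2996 + 1.2544)
= 1.598 MPa

1.598 MPa


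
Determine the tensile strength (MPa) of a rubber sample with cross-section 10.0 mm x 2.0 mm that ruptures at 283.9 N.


Area = width * thickness = 10.0 * 2.0 = 20.0 mm^2
TS = force / area = 283.9 / 20.0 = 14.19 MPa

14.19 MPa


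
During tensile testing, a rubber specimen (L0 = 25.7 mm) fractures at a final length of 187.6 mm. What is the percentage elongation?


Elongation = (Lf - L0) / L0 * 100
= (187.6 - 25.7) / 25.7 * 100
= 161.9 / 25.7 * 100
= 630.0%

630.0%


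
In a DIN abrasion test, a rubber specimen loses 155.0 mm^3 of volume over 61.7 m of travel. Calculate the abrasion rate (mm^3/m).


Rate = volume_loss / distance
= 155.0 / 61.7
= 2.512 mm^3/m

2.512 mm^3/m


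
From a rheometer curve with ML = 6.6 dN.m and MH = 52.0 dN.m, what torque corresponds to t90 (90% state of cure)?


M90 = ML + 0.9 * (MH - ML)
M90 = 6.6 + 0.9 * (52.0 - 6.6)
M90 = 6.6 + 0.9 * 45.4
M90 = 47.46 dN.m

47.46 dN.m


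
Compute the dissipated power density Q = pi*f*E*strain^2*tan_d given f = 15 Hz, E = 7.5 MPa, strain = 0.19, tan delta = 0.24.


Q = pi * f * E * strain^2 * tan_d
= pi * 15 * 7.5 * 0.19^2 * 0.24
= pi * 15 * 7.5 * 0.0361 * 0.24
= 3.0621

Q = 3.0621


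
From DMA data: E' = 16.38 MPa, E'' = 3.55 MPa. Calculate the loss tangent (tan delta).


tan delta = E'' / E'
= 3.55 / 16.38
= 0.2167

tan delta = 0.2167


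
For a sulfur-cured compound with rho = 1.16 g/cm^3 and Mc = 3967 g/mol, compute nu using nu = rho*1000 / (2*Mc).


nu = rho * 1000 / (2 * Mc)
nu = 1.16 * 1000 / (2 * 3967)
nu = 1160.0 / 7934
nu = 0.1462 mol/L

0.1462 mol/L


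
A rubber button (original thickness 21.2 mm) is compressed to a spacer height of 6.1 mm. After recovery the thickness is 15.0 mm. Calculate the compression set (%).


CS = (t0 - recovered) / (t0 - ts) * 100
= (21.2 - 15.0) / (21.2 - 6.1) * 100
= 6.2 / 15.1 * 100
= 41.1%

41.1%


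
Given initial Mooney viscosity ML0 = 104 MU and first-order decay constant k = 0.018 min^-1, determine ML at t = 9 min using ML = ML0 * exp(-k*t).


ML = ML0 * exp(-k * t)
ML = 104 * exp(-0.018 * 9)
ML = 104 * 0.8504
ML = 88.45 MU

88.45 MU


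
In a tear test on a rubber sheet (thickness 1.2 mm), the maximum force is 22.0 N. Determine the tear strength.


Tear strength = force / thickness
= 22.0 / 1.2
= 18.33 N/mm

18.33 N/mm


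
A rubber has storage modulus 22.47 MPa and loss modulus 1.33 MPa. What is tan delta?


tan delta = E'' / E'
= 1.33 / 22.47
= 0.0592

tan delta = 0.0592


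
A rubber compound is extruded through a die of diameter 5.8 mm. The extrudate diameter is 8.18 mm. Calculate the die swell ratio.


Die swell ratio = D_extrudate / D_die
= 8.18 / 5.8
= 1.41

Die swell = 1.41


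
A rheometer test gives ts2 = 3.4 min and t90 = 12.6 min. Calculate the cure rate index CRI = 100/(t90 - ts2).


CRI = 100 / (t90 - ts2)
= 100 / (12.6 - 3.4)
= 100 / 9.2
= 10.87 min^-1

10.87 min^-1


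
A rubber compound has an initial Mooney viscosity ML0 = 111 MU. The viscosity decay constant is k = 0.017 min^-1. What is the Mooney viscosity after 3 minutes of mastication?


ML = ML0 * exp(-k * t)
ML = 111 * exp(-0.017 * 3)
ML = 111 * 0.9503
ML = 105.48 MU

105.48 MU


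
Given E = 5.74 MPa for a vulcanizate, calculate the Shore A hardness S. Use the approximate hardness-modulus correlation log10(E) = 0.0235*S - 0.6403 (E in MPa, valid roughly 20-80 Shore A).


log10(E) = 0.0235*S - 0.6403  =>  S = (log10(E) + 0.6403) / 0.0235
log10(5.74) = 0.758912
S = (0.758912 + 0.6403) / 0.0235 = 1.399212 / 0.0235
S = 59.5

Shore A = 59.5


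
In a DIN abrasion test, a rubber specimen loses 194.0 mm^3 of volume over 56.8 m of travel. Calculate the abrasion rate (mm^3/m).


Rate = volume_loss / distance
= 194.0 / 56.8
= 3.415 mm^3/m

3.415 mm^3/m


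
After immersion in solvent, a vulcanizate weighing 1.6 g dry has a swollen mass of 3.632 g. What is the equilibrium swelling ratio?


Q = W_swollen / W_dry
Q = 3.632 / 1.6
Q = 2.27

Q = 2.27


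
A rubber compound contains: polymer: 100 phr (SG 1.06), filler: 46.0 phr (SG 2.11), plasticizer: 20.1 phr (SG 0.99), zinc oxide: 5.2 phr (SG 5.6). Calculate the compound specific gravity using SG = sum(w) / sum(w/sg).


Sum of weights = 171.3
Volume contributions:
  polymer: 100/1.06 = 94.3396
  filler: 46.0/2.11 = 21.8009
  plasticizer: 20.1/0.99 = 20.3030
  zinc oxide: 5.2/5.6 = 0.9286
Sum of volumes = 137.3722
SG = 171.3 / 137.3722 = 1.247

SG = 1.247


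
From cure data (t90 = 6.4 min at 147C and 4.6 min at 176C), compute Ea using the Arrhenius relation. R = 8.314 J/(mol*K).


T1 = 420.15 K, T2 = 449.15 K
1/T1 - 1/T2 = 1.5367e-04
ln(t1/t2) = ln(6.4/4.6) = 0.3302
Ea = 8.314 * 0.3302 / 1.5367e-04 = 17866.5084 J/mol
Ea = 17.87 kJ/mol

17.87 kJ/mol


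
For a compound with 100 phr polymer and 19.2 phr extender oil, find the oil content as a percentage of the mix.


Oil % = oil / (100 + oil) * 100
= 19.2 / (100 + 19.2) * 100
= 19.2 / 119.2 * 100
= 16.11%

16.11%


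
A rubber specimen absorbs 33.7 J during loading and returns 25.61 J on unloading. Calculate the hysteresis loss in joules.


Hysteresis loss = loading - unloading
= 33.7 - 25.61
= 8.09 J

8.09 J


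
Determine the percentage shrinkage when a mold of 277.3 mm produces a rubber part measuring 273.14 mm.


Shrinkage = (mold - part) / mold * 100
= (277.3 - 273.14) / 277.3 * 100
= 4.16 / 277.3 * 100
= 1.5%

1.5%


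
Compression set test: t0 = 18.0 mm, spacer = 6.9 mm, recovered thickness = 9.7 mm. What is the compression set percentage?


CS = (t0 - recovered) / (t0 - ts) * 100
= (18.0 - 9.7) / (18.0 - 6.9) * 100
= 8.3 / 11.1 * 100
= 74.8%

74.8%


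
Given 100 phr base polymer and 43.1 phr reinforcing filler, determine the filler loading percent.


Filler % = filler / (rubber + filler) * 100
= 43.1 / (100 + 43.1) * 100
= 43.1 / 143.1 * 100
= 30.12%

30.12%


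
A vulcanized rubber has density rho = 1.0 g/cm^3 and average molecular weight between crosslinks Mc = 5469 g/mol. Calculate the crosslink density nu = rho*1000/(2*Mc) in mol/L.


nu = rho * 1000 / (2 * Mc)
nu = 1.0 * 1000 / (2 * 5469)
nu = 1000.0 / 10938
nu = 0.0914 mol/L

0.0914 mol/L


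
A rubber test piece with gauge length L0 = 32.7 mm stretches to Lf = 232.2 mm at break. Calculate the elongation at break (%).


Elongation = (Lf - L0) / L0 * 100
= (232.2 - 32.7) / 32.7 * 100
= 199.5 / 32.7 * 100
= 610.1%

610.1%


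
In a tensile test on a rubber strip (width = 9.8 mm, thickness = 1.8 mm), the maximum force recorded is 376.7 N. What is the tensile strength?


Area = width * thickness = 9.8 * 1.8 = 17.64 mm^2
TS = force / area = 376.7 / 17.64 = 21.35 MPa

21.35 MPa


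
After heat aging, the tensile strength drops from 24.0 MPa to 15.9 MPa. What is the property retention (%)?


Retention = aged / original * 100
= 15.9 / 24.0 * 100
= 66.2%

66.2%


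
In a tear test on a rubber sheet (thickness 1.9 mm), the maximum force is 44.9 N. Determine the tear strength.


Tear strength = force / thickness
= 44.9 / 1.9
= 23.63 N/mm

23.63 N/mm


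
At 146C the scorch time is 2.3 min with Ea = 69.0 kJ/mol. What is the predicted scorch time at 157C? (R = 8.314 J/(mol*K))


Convert temperatures: T1 = 146 + 273.15 = 419.15 K, T2 = 157 + 273.15 = 430.15 K
ts2_new = 2.3 * exp(69000 / 8.314 * (1/430.15 - 1/419.15))
1/T2 - 1/T1 = -6.1010e-05
ts2_new = 1.39 min

1.39 min


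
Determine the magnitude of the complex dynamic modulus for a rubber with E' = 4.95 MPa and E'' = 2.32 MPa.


|E*| = sqrt(E'^2 + E''^2)
= sqrt(4.95^2 + 2.32^2)
= sqrt(24.5025 + 5.3824)
= 5.467 MPa

5.467 MPa


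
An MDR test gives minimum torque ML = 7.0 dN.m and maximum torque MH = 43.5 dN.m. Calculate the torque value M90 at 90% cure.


M90 = ML + 0.9 * (MH - ML)
M90 = 7.0 + 0.9 * (43.5 - 7.0)
M90 = 7.0 + 0.9 * 36.5
M90 = 39.85 dN.m

39.85 dN.m


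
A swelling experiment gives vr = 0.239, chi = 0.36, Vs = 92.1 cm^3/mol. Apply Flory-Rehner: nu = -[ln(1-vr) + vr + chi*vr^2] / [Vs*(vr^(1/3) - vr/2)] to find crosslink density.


ln(1 - vr) = ln(1 - 0.239) = -0.2731
Numerator = -((-0.2731) + 0.239 + 0.36 * 0.239^2) = 0.0136
Denominator = 92.1 * (0.239^(1/3) - 0.239/2) = 46.1497
nu = 0.0136 / 46.1497 = 2.9379e-04 mol/cm^3

2.9379e-04 mol/cm^3


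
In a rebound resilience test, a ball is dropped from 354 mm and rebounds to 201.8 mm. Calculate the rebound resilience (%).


Resilience = h_rebound / h_drop * 100
= 201.8 / 354 * 100
= 57.0%

57.0%


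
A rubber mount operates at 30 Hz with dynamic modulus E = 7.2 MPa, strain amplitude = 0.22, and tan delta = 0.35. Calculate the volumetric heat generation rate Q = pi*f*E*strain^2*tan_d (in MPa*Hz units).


Q = pi * f * E * strain^2 * tan_d
= pi * 30 * 7.2 * 0.22^2 * 0.35
= pi * 30 * 7.2 * 0.0484 * 0.35
= 11.4952

Q = 11.4952


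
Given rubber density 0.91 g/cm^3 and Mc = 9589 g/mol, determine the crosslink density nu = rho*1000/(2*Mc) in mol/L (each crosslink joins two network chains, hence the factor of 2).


nu = rho * 1000 / (2 * Mc)
nu = 0.91 * 1000 / (2 * 9589)
nu = 910.0 / 19178
nu = 0.0475 mol/L

0.0475 mol/L


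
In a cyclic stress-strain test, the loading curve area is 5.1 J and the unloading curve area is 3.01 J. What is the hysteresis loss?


Hysteresis loss = loading - unloading
= 5.1 - 3.01
= 2.09 J

2.09 J


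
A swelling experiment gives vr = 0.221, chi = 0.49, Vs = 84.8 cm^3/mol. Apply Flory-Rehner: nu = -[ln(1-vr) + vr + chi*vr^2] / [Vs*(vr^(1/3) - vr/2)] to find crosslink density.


ln(1 - vr) = ln(1 - 0.221) = -0.2497
Numerator = -((-0.2497) + 0.221 + 0.49 * 0.221^2) = 0.0048
Denominator = 84.8 * (0.221^(1/3) - 0.221/2) = 41.8992
nu = 0.0048 / 41.8992 = 1.1485e-04 mol/cm^3

1.1485e-04 mol/cm^3


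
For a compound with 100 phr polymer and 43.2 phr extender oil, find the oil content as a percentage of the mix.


Oil % = oil / (100 + oil) * 100
= 43.2 / (100 + 43.2) * 100
= 43.2 / 143.2 * 100
= 30.17%

30.17%


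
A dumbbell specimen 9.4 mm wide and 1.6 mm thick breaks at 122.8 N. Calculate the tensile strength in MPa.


Area = width * thickness = 9.4 * 1.6 = 15.04 mm^2
TS = force / area = 122.8 / 15.04 = 8.16 MPa

8.16 MPa


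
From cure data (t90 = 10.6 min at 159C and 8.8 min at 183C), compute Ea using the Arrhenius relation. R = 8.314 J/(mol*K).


T1 = 432.15 K, T2 = 456.15 K
1/T1 - 1/T2 = 1.2175e-04
ln(t1/t2) = ln(10.6/8.8) = 0.1861
Ea = 8.314 * 0.1861 / 1.2175e-04 = 12708.4524 J/mol
Ea = 12.71 kJ/mol

12.71 kJ/mol


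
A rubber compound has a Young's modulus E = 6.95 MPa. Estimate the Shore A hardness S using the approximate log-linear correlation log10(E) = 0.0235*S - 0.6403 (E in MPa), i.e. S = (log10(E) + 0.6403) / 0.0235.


log10(E) = 0.0235*S - 0.6403  =>  S = (log10(E) + 0.6403) / 0.0235
log10(6.95) = 0.841985
S = (0.841985 + 0.6403) / 0.0235 = 1.482285 / 0.0235
S = 63.1

Shore A = 63.1


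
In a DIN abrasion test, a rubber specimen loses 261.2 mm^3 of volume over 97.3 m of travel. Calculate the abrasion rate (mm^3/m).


Rate = volume_loss / distance
= 261.2 / 97.3
= 2.684 mm^3/m

2.684 mm^3/m


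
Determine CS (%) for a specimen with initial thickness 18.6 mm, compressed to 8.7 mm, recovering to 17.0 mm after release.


CS = (t0 - recovered) / (t0 - ts) * 100
= (18.6 - 17.0) / (18.6 - 8.7) * 100
= 1.6 / 9.9 * 100
= 16.2%

16.2%


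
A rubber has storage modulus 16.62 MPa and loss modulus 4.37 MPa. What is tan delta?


tan delta = E'' / E'
= 4.37 / 16.62
= 0.2629

tan delta = 0.2629


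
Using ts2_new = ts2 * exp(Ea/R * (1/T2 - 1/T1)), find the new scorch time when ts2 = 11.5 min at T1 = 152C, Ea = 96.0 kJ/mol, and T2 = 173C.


Convert temperatures: T1 = 152 + 273.15 = 425.15 K, T2 = 173 + 273.15 = 446.15 K
ts2_new = 11.5 * exp(96000 / 8.314 * (1/446.15 - 1/425.15))
1/T2 - 1/T1 = -1.1071e-04
ts2_new = 3.2 min

3.2 min


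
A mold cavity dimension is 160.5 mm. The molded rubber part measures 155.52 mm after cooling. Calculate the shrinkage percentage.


Shrinkage = (mold - part) / mold * 100
= (160.5 - 155.52) / 160.5 * 100
= 4.98 / 160.5 * 100
= 3.1%

3.1%


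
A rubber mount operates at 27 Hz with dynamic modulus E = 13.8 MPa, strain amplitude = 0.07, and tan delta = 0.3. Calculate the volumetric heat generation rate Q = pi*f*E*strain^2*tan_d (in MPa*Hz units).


Q = pi * f * E * strain^2 * tan_d
= pi * 27 * 13.8 * 0.07^2 * 0.3
= pi * 27 * 13.8 * 0.0049 * 0.3
= 1.7207

Q = 1.7207


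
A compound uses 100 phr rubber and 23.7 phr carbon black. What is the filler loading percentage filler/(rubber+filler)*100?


Filler % = filler / (rubber + filler) * 100
= 23.7 / (100 + 23.7) * 100
= 23.7 / 123.7 * 100
= 19.16%

19.16%


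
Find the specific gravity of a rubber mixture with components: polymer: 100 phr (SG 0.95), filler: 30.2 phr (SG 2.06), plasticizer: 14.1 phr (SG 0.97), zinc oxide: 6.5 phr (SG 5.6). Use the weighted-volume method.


Sum of weights = 150.8
Volume contributions:
  polymer: 100/0.95 = 105.2632
  filler: 30.2/2.06 = 14.6602
  plasticizer: 14.1/0.97 = 14.5361
  zinc oxide: 6.5/5.6 = 1.1607
Sum of volumes = 135.6201
SG = 150.8 / 135.6201 = 1.112

SG = 1.112


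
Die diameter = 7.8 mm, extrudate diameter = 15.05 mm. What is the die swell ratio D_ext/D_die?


Die swell ratio = D_extrudate / D_die
= 15.05 / 7.8
= 1.929

Die swell = 1.929


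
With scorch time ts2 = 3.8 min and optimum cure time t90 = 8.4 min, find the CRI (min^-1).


CRI = 100 / (t90 - ts2)
= 100 / (8.4 - 3.8)
= 100 / 4.6
= 21.74 min^-1

21.74 min^-1


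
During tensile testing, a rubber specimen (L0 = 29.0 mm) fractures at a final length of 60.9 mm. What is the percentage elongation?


Elongation = (Lf - L0) / L0 * 100
= (60.9 - 29.0) / 29.0 * 100
= 31.9 / 29.0 * 100
= 110.0%

110.0%
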